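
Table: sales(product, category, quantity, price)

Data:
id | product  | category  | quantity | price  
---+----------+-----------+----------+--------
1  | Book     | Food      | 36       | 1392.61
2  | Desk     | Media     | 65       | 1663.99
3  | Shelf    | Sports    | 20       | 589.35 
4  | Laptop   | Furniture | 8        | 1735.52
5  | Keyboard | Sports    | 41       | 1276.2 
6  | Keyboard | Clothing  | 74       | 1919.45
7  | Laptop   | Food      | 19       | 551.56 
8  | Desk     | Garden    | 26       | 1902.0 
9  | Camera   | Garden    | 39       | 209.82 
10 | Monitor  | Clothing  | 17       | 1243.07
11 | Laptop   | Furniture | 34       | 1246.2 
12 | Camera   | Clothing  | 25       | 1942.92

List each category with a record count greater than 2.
SELECT category, COUNT(*) as cnt
FROM sales
GROUP BY category
HAVING COUNT(*) > 2

Result:
  Clothing: 3

Note: HAVING filters groups after aggregation, WHERE filters rows before.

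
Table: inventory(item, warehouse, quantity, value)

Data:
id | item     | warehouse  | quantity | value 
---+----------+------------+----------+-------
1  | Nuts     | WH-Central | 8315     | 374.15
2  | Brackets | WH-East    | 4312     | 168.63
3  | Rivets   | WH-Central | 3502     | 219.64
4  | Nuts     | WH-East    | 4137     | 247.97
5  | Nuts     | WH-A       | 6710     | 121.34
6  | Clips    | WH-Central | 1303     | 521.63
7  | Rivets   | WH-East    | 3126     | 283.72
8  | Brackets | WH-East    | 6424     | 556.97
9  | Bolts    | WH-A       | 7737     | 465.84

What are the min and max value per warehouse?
SELECT warehouse, MIN(value), MAX(value)
FROM inventory
GROUP BY warehouse

Result:
  WH-A: min=121.34, max=465.84
  WH-Central: min=219.64, max=521.63
  WH-East: min=168.63, max=556.97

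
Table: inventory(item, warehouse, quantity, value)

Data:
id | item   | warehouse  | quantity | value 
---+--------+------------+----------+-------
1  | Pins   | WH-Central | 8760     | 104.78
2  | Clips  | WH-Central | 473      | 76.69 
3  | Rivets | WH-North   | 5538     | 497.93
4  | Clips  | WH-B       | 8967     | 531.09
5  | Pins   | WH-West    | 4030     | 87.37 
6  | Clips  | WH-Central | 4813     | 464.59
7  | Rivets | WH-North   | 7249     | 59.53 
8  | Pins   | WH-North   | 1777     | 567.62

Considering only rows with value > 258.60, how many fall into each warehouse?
SELECT warehouse, COUNT(*)
FROM inventory
WHERE value > 258.60
GROUP BY warehouse

Note: WHERE filters rows before grouping.

Result:
  WH-B: 1
  WH-Central: 1
  WH-North: 2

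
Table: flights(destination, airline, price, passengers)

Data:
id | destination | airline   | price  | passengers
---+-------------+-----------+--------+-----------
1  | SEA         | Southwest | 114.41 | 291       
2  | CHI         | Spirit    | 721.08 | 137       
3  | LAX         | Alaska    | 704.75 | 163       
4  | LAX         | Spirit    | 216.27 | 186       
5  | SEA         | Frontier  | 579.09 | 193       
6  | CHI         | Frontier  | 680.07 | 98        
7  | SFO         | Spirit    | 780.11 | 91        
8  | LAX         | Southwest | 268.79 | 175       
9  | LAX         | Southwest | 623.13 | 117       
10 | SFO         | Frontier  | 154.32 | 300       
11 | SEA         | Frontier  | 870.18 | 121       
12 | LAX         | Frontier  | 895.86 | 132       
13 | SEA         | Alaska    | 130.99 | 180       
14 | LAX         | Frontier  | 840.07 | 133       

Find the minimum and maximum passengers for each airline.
SELECT airline, MIN(passengers), MAX(passengers)
FROM flights
GROUP BY airline

Result:
  Alaska: min=163, max=180
  Frontier: min=98, max=300
  Southwest: min=117, max=291
  Spirit: min=91, max=186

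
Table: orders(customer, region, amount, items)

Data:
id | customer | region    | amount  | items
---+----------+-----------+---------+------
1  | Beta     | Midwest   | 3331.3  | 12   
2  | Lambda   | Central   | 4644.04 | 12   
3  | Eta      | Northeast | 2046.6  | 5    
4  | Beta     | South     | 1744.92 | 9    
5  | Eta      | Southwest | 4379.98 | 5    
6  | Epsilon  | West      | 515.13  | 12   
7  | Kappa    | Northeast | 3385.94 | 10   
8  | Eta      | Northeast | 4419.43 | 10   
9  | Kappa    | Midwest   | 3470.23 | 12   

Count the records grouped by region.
SELECT region, COUNT(*) as count
FROM orders
GROUP BY region

Result:
  Central: 1
  Midwest: 2
  Northeast: 3
  South: 1
  Southwest: 1
  West: 1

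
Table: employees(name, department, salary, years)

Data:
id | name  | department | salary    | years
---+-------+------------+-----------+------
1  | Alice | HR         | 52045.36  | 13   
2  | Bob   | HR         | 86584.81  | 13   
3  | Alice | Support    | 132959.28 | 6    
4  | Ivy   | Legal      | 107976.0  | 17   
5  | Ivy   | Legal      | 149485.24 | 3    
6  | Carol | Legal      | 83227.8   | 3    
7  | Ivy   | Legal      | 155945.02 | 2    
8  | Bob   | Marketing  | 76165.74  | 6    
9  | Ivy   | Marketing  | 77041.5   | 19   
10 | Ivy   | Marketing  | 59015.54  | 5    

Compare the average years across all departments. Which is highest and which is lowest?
SELECT department, AVG(years)
FROM employees
GROUP BY department
ORDER BY AVG(years)

All groups:
  Support: 6.00
  Legal: 6.25
  Marketing: 10.00
  HR: 13.00

Highest: HR (13.00)
Lowest: Support (6.00)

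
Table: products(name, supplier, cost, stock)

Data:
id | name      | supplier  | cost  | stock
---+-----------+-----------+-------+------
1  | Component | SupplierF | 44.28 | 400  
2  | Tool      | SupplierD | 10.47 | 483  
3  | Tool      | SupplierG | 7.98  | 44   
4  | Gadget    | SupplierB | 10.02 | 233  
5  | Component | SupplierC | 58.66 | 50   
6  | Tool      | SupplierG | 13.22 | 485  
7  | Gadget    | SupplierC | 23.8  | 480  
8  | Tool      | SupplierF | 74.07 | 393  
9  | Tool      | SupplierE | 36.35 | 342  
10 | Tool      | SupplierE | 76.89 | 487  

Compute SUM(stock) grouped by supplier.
SELECT supplier, SUM(stock) as result
FROM products
GROUP BY supplier

Result:
  SupplierB: 233
  SupplierC: 530
  SupplierD: 483
  SupplierE: 829
  SupplierF: 793
  SupplierG: 529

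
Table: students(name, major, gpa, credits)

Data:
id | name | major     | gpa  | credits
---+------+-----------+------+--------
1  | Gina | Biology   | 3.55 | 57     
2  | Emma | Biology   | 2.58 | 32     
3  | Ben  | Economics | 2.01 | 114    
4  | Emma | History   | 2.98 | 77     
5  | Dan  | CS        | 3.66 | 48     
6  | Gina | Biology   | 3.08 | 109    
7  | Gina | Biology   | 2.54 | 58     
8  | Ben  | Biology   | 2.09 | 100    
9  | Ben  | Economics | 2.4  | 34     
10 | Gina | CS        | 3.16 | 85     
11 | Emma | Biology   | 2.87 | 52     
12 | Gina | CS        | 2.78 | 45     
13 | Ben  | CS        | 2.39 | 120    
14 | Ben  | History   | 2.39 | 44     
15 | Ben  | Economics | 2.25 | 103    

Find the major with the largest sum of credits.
SELECT major, SUM(credits) as val
FROM students
GROUP BY major
ORDER BY val DESC
LIMIT 1

Result: Biology with sum(credits) = 408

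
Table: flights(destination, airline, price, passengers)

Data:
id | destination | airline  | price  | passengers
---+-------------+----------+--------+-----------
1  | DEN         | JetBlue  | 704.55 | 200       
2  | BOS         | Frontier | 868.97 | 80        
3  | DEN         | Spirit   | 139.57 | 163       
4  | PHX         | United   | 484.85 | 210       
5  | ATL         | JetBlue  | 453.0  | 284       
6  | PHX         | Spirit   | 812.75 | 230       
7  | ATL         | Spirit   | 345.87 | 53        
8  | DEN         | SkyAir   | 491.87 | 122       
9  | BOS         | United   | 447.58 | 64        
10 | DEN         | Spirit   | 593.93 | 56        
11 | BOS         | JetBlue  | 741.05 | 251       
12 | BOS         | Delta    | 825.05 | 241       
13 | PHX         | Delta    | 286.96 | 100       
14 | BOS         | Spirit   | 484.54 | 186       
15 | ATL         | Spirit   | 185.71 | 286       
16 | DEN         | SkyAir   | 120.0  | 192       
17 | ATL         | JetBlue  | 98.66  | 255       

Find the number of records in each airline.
SELECT airline, COUNT(*) as count
FROM flights
GROUP BY airline

Result:
  Delta: 2
  Frontier: 1
  JetBlue: 4
  SkyAir: 2
  Spirit: 6
  United: 2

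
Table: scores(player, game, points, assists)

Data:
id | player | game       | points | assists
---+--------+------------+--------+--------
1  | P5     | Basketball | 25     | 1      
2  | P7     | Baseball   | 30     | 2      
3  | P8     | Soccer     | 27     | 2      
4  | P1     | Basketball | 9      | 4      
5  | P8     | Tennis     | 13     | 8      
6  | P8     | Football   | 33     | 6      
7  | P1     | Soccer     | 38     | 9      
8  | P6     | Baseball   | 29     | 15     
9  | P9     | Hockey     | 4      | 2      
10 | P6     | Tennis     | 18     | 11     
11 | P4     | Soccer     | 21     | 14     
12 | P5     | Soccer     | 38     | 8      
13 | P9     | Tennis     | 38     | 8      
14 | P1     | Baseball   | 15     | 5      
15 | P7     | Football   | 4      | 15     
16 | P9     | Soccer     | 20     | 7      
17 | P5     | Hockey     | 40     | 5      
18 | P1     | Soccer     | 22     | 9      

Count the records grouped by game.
SELECT game, COUNT(*) as count
FROM scores
GROUP BY game

Result:
  Baseball: 3
  Basketball: 2
  Football: 2
  Hockey: 2
  Soccer: 6
  Tennis: 3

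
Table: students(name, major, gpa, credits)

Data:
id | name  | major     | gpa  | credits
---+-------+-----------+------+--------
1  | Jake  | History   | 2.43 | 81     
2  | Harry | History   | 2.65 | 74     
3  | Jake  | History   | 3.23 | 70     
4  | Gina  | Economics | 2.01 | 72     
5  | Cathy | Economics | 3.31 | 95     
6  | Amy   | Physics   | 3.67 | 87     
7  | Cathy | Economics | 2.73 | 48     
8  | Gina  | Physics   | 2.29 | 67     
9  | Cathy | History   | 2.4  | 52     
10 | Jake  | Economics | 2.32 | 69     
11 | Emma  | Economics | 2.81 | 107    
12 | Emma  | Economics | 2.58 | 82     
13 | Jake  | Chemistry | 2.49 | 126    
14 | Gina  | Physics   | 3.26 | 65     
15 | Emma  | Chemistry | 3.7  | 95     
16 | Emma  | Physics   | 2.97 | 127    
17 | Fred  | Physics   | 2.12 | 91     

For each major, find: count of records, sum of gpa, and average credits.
SELECT major,
       COUNT(*) as cnt,
       SUM(gpa) as total_gpa,
       AVG(credits) as avg_credits
FROM students
GROUP BY major

Result:
  Chemistry: 2 records, 6.19 total gpa, 110.50 avg credits
  Economics: 6 records, 15.76 total gpa, 78.83 avg credits
  History: 4 records, 10.71 total gpa, 69.25 avg credits
  Physics: 5 records, 14.31 total gpa, 87.40 avg credits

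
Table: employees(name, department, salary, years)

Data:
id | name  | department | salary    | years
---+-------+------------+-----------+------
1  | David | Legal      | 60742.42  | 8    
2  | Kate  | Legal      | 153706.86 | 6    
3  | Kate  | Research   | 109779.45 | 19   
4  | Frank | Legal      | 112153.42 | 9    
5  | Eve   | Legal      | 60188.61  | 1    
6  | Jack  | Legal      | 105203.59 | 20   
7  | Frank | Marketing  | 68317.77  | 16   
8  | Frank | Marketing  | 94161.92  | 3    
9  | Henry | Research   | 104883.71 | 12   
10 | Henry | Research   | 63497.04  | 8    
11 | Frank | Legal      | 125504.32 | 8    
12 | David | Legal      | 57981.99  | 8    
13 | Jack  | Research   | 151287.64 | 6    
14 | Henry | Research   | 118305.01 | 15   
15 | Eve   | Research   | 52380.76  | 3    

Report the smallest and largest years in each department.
SELECT department, MIN(years), MAX(years)
FROM employees
GROUP BY department

Result:
  Legal: min=1, max=20
  Marketing: min=3, max=16
  Research: min=3, max=19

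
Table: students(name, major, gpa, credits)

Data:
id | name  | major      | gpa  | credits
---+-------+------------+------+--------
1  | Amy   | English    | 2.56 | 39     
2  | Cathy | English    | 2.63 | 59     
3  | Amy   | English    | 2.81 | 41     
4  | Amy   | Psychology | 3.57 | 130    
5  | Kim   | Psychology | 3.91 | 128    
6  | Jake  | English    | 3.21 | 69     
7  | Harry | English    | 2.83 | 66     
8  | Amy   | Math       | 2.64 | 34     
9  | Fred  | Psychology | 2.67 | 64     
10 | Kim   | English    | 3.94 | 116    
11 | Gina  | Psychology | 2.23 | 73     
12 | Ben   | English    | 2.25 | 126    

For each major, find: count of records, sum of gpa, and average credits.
SELECT major,
       COUNT(*) as cnt,
       SUM(gpa) as total_gpa,
       AVG(credits) as avg_credits
FROM students
GROUP BY major

Result:
  English: 7 records, 20.23 total gpa, 73.71 avg credits
  Math: 1 records, 2.64 total gpa, 34.00 avg credits
  Psychology: 4 records, 12.38 total gpa, 98.75 avg credits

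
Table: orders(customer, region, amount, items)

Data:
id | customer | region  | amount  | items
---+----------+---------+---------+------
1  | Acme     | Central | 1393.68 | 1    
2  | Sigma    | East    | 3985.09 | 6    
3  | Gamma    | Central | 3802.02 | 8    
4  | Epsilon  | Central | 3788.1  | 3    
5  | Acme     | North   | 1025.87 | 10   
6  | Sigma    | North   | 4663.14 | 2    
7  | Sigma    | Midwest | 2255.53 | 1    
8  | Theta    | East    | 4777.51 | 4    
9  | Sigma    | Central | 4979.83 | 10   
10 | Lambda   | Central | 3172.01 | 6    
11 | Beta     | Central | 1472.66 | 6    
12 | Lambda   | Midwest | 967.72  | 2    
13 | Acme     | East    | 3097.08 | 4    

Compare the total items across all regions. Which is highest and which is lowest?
SELECT region, SUM(items)
FROM orders
GROUP BY region
ORDER BY SUM(items)

All groups:
  Midwest: 3
  North: 12
  East: 14
  Central: 34

Highest: Central (34)
Lowest: Midwest (3)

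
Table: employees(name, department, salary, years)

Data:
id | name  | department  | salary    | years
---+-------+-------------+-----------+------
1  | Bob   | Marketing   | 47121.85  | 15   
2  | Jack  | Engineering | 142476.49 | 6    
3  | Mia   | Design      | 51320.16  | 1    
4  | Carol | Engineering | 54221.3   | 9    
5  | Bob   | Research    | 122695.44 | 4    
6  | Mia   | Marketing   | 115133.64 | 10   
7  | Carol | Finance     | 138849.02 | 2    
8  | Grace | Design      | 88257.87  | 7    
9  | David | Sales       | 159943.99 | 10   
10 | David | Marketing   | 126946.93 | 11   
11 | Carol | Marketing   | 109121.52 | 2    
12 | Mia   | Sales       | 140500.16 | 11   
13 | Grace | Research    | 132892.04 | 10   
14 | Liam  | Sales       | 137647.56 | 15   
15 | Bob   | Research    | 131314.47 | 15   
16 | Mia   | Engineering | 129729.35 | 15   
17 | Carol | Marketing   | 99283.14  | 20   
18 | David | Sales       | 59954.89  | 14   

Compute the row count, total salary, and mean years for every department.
SELECT department,
       COUNT(*) as cnt,
       SUM(salary) as total_salary,
       AVG(years) as avg_years
FROM employees
GROUP BY department

Result:
  Design: 2 records, 139578.03 total salary, 4.00 avg years
  Engineering: 3 records, 326427.14 total salary, 10.00 avg years
  Finance: 1 records, 138849.02 total salary, 2.00 avg years
  Marketing: 5 records, 497607.08 total salary, 11.60 avg years
  Research: 3 records, 386901.95 total salary, 9.67 avg years
  Sales: 4 records, 498046.60 total salary, 12.50 avg years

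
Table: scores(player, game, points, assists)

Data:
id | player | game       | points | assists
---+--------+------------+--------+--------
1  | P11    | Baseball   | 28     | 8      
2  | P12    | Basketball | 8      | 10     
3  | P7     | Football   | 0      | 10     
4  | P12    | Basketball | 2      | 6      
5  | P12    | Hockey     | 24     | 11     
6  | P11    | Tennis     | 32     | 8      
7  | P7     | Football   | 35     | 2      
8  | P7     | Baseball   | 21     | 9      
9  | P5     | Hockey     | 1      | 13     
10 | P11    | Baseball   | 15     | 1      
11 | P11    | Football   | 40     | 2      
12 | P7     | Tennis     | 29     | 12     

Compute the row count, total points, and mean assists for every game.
SELECT game,
       COUNT(*) as cnt,
       SUM(points) as total_points,
       AVG(assists) as avg_assists
FROM scores
GROUP BY game

Result:
  Baseball: 3 records, 64 total points, 6.00 avg assists
  Basketball: 2 records, 10 total points, 8.00 avg assists
  Football: 3 records, 75 total points, 4.67 avg assists
  Hockey: 2 records, 25 total points, 12.00 avg assists
  Tennis: 2 records, 61 total points, 10.00 avg assists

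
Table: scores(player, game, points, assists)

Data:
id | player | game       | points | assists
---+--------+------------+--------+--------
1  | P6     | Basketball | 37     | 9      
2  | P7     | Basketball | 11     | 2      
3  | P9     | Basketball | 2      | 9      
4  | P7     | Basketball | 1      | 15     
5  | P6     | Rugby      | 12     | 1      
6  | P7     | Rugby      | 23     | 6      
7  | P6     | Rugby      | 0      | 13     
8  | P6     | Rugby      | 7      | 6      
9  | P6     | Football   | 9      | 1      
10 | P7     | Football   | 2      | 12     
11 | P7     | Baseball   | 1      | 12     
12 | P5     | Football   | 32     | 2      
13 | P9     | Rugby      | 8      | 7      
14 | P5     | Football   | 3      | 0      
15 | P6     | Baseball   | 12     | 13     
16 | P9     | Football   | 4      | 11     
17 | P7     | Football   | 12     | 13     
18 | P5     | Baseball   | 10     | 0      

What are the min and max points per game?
SELECT game, MIN(points), MAX(points)
FROM scores
GROUP BY game

Result:
  Baseball: min=1, max=12
  Basketball: min=1, max=37
  Football: min=2, max=32
  Rugby: min=0, max=23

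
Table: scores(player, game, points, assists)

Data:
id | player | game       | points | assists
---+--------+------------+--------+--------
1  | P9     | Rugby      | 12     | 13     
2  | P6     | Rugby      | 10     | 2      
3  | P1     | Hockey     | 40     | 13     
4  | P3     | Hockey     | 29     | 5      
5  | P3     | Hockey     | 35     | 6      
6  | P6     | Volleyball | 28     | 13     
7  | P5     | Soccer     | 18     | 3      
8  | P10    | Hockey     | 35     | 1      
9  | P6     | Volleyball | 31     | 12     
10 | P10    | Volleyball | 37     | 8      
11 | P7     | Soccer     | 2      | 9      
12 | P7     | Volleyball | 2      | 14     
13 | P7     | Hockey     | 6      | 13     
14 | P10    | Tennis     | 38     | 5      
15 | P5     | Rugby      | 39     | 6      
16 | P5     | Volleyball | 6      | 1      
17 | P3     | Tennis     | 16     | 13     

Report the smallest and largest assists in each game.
SELECT game, MIN(assists), MAX(assists)
FROM scores
GROUP BY game

Result:
  Hockey: min=1, max=13
  Rugby: min=2, max=13
  Soccer: min=3, max=9
  Tennis: min=5, max=13
  Volleyball: min=1, max=14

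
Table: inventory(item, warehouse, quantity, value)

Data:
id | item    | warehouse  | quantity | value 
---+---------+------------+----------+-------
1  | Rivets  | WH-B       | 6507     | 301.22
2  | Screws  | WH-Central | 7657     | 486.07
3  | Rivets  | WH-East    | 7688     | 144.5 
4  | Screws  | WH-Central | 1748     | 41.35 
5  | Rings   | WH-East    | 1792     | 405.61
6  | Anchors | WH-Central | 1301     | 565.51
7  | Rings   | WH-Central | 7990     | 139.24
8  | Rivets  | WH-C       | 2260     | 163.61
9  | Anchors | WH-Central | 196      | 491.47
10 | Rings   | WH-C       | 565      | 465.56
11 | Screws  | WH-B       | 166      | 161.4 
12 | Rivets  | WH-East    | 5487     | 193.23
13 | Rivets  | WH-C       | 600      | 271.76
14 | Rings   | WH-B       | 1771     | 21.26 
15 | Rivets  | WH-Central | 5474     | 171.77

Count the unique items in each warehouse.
SELECT warehouse, COUNT(DISTINCT item)
FROM inventory
GROUP BY warehouse

Result:
  WH-B: 3 distinct
  WH-C: 2 distinct
  WH-Central: 4 distinct
  WH-East: 2 distinct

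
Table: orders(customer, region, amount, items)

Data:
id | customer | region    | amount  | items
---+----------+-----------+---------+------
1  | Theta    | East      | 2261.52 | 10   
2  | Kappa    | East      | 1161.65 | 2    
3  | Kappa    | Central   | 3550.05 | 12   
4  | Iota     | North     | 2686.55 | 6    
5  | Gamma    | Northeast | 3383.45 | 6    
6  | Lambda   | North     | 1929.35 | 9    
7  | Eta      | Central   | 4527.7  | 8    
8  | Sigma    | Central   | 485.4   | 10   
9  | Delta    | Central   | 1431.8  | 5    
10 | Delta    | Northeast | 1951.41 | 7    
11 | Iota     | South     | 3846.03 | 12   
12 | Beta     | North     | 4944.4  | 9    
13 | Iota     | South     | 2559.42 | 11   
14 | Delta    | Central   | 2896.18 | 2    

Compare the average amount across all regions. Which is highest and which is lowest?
SELECT region, AVG(amount)
FROM orders
GROUP BY region
ORDER BY AVG(amount)

All groups:
  East: 1711.59
  Central: 2578.23
  Northeast: 2667.43
  North: 3186.77
  South: 3202.73

Highest: South (3202.73)
Lowest: East (1711.59)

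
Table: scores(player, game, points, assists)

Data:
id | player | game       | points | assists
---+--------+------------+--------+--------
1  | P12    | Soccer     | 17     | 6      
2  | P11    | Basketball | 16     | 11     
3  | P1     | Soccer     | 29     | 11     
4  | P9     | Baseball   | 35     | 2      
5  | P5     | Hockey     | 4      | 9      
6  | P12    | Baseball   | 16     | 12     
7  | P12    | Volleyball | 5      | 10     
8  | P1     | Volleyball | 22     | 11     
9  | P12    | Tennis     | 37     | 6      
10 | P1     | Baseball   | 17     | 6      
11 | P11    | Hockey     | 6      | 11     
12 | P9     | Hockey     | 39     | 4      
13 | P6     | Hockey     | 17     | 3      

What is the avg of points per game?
SELECT game, AVG(points) as result
FROM scores
GROUP BY game

Result:
  Baseball: 22.67
  Basketball: 16.00
  Hockey: 16.50
  Soccer: 23.00
  Tennis: 37.00
  Volleyball: 13.50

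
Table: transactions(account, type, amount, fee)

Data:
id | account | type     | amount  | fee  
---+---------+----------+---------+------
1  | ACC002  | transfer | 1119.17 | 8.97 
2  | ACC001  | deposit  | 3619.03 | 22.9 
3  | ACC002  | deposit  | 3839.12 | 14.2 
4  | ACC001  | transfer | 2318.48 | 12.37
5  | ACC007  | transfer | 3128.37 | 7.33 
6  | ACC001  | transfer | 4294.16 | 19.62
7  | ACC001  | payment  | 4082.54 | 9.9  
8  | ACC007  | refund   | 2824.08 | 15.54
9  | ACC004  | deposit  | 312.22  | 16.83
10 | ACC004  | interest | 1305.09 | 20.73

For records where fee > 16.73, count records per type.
SELECT type, COUNT(*)
FROM transactions
WHERE fee > 16.73
GROUP BY type

Note: WHERE filters rows before grouping.

Result:
  deposit: 2
  interest: 1
  transfer: 1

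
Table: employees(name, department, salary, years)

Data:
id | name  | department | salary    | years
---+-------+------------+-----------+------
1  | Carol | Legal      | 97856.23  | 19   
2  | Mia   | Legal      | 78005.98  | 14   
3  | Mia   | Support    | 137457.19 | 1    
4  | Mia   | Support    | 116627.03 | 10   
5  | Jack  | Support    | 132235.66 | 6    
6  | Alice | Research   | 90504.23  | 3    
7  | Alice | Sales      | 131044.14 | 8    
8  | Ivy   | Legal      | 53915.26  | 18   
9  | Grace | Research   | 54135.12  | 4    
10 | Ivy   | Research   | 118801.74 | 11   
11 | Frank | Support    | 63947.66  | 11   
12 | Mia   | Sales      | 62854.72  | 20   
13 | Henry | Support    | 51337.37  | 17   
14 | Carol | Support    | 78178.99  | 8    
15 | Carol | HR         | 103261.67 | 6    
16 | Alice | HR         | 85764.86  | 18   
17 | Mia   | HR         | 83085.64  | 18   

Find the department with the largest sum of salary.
SELECT department, SUM(salary) as val
FROM employees
GROUP BY department
ORDER BY val DESC
LIMIT 1

Result: Support with sum(salary) = 579783.90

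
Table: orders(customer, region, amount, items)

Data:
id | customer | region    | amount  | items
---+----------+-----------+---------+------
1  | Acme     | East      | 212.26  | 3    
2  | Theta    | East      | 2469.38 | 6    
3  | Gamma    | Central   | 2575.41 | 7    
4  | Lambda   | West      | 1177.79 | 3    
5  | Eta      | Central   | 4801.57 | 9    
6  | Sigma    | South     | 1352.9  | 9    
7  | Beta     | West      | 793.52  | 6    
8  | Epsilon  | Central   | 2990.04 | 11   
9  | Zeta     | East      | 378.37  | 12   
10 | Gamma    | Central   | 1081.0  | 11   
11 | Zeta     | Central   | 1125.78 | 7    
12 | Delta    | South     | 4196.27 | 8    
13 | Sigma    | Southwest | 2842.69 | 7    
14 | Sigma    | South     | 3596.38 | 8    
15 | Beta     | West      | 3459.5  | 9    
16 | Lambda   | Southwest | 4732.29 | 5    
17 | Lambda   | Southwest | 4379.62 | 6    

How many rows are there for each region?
SELECT region, COUNT(*) as count
FROM orders
GROUP BY region

Result:
  Central: 5
  East: 3
  South: 3
  Southwest: 3
  West: 3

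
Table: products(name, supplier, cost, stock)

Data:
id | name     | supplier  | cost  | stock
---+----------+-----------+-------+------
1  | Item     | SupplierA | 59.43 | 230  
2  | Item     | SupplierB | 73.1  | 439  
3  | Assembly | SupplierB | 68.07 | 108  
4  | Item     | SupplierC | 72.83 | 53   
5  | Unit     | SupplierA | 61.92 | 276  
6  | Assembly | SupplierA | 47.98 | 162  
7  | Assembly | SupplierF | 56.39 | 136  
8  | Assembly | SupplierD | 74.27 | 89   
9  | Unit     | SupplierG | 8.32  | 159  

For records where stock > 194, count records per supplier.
SELECT supplier, COUNT(*)
FROM products
WHERE stock > 194
GROUP BY supplier

Note: WHERE filters rows before grouping.

Result:
  SupplierA: 2
  SupplierB: 1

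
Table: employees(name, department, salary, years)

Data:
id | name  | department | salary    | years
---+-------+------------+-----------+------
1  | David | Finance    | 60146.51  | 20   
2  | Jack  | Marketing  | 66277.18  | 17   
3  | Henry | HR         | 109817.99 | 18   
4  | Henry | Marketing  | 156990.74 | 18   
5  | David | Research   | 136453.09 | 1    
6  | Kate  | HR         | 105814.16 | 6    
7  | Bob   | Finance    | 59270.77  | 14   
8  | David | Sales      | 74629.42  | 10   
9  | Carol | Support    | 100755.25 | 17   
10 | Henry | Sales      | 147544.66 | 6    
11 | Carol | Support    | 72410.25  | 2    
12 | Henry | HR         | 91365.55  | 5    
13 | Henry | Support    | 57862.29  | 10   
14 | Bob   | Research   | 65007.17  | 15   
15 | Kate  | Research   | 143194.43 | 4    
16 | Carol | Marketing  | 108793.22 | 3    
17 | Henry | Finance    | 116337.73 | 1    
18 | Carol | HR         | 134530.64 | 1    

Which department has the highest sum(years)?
SELECT department, SUM(years) as val
FROM employees
GROUP BY department
ORDER BY val DESC
LIMIT 1

Result: Marketing with sum(years) = 38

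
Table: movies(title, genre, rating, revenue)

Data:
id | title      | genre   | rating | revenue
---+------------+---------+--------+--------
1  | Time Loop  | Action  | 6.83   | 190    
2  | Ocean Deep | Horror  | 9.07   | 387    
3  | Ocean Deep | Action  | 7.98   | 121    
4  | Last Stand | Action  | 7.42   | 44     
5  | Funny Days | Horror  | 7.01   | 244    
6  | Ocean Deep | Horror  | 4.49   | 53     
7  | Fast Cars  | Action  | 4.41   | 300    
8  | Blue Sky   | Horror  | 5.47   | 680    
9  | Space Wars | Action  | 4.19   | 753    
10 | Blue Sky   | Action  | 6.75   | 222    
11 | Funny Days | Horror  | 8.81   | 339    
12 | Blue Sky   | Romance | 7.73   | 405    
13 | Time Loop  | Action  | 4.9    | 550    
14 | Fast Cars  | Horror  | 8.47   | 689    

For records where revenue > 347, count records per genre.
SELECT genre, COUNT(*)
FROM movies
WHERE revenue > 347
GROUP BY genre

Note: WHERE filters rows before grouping.

Result:
  Action: 2
  Horror: 3
  Romance: 1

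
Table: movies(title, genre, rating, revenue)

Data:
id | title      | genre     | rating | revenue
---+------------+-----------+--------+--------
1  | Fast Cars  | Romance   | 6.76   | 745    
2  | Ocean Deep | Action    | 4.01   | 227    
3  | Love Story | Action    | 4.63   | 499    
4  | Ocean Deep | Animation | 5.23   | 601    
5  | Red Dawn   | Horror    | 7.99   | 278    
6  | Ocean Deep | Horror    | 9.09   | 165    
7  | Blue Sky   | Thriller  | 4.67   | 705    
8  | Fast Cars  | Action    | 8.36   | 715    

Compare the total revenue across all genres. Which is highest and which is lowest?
SELECT genre, SUM(revenue)
FROM movies
GROUP BY genre
ORDER BY SUM(revenue)

All groups:
  Horror: 443
  Animation: 601
  Thriller: 705
  Romance: 745
  Action: 1441

Highest: Action (1441)
Lowest: Horror (443)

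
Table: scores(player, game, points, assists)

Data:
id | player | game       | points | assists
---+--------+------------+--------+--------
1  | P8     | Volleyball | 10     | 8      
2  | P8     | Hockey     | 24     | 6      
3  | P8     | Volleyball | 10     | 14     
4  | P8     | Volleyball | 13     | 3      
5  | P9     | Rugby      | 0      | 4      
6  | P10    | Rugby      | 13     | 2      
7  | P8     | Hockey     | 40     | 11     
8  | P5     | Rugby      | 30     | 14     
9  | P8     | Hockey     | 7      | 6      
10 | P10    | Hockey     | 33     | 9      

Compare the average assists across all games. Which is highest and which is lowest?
SELECT game, AVG(assists)
FROM scores
GROUP BY game
ORDER BY AVG(assists)

All groups:
  Rugby: 6.67
  Hockey: 8.00
  Volleyball: 8.33

Highest: Volleyball (8.33)
Lowest: Rugby (6.67)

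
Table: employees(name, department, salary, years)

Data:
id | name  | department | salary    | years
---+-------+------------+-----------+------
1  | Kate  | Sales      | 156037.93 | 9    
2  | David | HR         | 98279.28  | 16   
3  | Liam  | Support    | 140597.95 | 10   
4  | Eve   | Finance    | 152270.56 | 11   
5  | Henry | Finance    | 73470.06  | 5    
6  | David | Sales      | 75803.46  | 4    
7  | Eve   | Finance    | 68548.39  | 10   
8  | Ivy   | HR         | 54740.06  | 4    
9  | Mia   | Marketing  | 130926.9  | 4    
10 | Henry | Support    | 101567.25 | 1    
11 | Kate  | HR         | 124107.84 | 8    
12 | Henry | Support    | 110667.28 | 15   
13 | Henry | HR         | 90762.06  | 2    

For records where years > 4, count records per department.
SELECT department, COUNT(*)
FROM employees
WHERE years > 4
GROUP BY department

Note: WHERE filters rows before grouping.

Result:
  Finance: 3
  HR: 2
  Sales: 1
  Support: 2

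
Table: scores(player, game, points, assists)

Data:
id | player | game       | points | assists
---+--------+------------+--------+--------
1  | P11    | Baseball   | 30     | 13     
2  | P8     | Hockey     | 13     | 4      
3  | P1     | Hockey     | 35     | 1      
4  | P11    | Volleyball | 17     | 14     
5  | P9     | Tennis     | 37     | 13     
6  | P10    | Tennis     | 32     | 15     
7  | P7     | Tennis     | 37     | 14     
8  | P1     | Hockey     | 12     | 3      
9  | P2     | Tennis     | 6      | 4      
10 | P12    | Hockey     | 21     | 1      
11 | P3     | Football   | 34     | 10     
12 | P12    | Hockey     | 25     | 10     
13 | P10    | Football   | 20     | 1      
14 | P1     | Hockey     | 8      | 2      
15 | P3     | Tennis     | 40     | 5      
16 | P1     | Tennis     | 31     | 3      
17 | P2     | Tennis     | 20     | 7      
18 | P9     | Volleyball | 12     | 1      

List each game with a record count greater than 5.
SELECT game, COUNT(*) as cnt
FROM scores
GROUP BY game
HAVING COUNT(*) > 5

Result:
  Hockey: 6
  Tennis: 7

Note: HAVING filters groups after aggregation, WHERE filters rows before.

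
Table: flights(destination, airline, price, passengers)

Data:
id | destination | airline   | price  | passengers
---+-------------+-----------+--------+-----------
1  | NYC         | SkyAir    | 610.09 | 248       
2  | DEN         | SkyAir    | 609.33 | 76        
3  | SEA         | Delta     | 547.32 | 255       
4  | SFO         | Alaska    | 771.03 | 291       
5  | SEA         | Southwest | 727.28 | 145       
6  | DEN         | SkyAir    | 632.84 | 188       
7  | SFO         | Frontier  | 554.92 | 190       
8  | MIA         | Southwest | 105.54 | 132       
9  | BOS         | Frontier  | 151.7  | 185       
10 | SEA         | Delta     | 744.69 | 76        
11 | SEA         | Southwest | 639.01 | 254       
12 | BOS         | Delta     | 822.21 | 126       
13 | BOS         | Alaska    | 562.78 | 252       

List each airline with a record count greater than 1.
SELECT airline, COUNT(*) as cnt
FROM flights
GROUP BY airline
HAVING COUNT(*) > 1

Result:
  Alaska: 2
  Delta: 3
  Frontier: 2
  SkyAir: 3
  Southwest: 3

Note: HAVING filters groups after aggregation, WHERE filters rows before.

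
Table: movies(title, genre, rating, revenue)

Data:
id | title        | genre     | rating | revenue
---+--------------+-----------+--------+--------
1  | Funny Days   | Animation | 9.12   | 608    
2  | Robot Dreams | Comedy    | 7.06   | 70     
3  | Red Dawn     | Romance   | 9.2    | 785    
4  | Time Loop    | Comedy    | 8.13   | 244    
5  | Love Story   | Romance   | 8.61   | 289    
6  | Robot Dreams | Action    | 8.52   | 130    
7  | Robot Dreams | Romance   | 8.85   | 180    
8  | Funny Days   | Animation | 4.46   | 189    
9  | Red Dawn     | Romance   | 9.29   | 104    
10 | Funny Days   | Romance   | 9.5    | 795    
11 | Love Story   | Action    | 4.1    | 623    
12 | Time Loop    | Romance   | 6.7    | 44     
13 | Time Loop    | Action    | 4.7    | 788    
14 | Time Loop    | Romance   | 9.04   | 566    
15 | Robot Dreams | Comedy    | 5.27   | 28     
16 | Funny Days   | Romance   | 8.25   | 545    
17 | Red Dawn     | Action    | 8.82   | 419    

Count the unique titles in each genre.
SELECT genre, COUNT(DISTINCT title)
FROM movies
GROUP BY genre

Result:
  Action: 4 distinct
  Animation: 1 distinct
  Comedy: 2 distinct
  Romance: 5 distinct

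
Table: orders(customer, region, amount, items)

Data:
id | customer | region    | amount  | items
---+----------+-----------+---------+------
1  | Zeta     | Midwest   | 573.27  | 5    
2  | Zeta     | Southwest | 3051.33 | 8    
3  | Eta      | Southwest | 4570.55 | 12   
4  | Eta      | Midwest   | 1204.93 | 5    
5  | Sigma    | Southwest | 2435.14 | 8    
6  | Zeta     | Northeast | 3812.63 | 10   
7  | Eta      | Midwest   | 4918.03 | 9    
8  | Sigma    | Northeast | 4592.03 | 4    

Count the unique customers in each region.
SELECT region, COUNT(DISTINCT customer)
FROM orders
GROUP BY region

Result:
  Midwest: 2 distinct
  Northeast: 2 distinct
  Southwest: 3 distinct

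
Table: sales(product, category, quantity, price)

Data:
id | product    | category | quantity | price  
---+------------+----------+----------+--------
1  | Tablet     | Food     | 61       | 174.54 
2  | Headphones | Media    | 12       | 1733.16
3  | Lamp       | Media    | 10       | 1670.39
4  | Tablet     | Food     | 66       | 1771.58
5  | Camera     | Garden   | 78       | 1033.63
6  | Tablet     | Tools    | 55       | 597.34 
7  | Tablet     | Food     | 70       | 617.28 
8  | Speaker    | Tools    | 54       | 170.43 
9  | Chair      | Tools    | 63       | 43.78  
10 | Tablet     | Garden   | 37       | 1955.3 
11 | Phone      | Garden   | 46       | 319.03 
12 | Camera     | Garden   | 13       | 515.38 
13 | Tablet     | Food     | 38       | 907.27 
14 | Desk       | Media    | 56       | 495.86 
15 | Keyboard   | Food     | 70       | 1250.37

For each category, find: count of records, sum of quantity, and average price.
SELECT category,
       COUNT(*) as cnt,
       SUM(quantity) as total_quantity,
       AVG(price) as avg_price
FROM sales
GROUP BY category

Result:
  Food: 5 records, 305 total quantity, 944.21 avg price
  Garden: 4 records, 174 total quantity, 955.84 avg price
  Media: 3 records, 78 total quantity, 1299.80 avg price
  Tools: 3 records, 172 total quantity, 270.52 avg price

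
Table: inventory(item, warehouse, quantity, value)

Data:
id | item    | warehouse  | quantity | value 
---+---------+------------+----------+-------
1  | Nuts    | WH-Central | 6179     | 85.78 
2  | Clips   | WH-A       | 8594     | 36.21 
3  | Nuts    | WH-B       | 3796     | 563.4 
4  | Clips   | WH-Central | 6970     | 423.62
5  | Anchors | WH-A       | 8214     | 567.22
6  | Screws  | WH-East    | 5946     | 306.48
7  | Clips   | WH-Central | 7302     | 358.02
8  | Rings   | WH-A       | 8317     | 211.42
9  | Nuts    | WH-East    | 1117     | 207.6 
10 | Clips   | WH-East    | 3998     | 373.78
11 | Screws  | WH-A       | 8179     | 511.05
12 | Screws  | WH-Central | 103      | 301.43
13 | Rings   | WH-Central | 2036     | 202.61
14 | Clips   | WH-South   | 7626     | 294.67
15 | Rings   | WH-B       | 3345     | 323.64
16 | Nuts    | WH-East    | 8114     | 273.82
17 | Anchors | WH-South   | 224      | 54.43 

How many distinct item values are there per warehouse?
SELECT warehouse, COUNT(DISTINCT item)
FROM inventory
GROUP BY warehouse

Result:
  WH-A: 4 distinct
  WH-B: 2 distinct
  WH-Central: 4 distinct
  WH-East: 3 distinct
  WH-South: 2 distinct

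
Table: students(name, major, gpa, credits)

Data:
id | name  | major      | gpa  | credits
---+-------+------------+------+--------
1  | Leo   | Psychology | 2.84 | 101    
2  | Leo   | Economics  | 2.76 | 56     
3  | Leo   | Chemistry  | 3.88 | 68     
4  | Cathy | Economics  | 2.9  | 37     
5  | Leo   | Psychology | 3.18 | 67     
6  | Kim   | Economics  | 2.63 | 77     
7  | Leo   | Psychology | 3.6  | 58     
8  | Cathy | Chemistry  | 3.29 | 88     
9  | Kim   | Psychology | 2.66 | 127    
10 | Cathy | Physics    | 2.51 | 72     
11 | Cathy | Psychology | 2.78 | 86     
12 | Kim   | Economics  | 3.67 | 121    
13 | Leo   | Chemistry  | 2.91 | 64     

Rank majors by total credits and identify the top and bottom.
SELECT major, SUM(credits)
FROM students
GROUP BY major
ORDER BY SUM(credits)

All groups:
  Physics: 72
  Chemistry: 220
  Economics: 291
  Psychology: 439

Highest: Psychology (439)
Lowest: Physics (72)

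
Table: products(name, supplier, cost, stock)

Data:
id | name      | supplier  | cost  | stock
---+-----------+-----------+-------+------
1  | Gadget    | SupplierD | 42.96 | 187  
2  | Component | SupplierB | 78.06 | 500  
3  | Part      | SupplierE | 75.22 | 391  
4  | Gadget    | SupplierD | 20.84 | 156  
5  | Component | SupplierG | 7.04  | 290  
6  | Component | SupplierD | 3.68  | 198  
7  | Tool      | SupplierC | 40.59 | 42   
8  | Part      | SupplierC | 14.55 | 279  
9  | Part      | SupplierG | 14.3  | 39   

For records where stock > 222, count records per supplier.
SELECT supplier, COUNT(*)
FROM products
WHERE stock > 222
GROUP BY supplier

Note: WHERE filters rows before grouping.

Result:
  SupplierB: 1
  SupplierC: 1
  SupplierE: 1
  SupplierG: 1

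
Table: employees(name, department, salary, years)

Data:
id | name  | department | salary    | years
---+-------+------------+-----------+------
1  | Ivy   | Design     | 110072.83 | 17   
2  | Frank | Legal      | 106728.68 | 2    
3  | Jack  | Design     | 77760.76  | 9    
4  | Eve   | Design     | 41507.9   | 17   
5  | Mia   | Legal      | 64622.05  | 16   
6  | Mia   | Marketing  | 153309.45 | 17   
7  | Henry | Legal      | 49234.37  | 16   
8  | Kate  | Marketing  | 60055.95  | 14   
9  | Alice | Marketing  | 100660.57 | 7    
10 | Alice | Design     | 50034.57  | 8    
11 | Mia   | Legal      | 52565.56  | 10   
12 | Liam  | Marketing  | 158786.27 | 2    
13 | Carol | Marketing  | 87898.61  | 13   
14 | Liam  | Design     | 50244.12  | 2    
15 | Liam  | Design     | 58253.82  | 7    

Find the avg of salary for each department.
SELECT department, AVG(salary) as result
FROM employees
GROUP BY department

Result:
  Design: 64645.67
  Legal: 68287.67
  Marketing: 112142.17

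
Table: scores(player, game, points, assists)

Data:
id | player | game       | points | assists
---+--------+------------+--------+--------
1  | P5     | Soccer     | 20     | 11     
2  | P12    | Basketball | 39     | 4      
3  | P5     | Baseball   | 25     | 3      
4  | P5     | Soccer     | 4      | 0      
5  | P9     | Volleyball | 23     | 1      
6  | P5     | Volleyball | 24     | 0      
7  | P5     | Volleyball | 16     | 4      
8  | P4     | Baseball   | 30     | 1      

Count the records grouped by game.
SELECT game, COUNT(*) as count
FROM scores
GROUP BY game

Result:
  Baseball: 2
  Basketball: 1
  Soccer: 2
  Volleyball: 3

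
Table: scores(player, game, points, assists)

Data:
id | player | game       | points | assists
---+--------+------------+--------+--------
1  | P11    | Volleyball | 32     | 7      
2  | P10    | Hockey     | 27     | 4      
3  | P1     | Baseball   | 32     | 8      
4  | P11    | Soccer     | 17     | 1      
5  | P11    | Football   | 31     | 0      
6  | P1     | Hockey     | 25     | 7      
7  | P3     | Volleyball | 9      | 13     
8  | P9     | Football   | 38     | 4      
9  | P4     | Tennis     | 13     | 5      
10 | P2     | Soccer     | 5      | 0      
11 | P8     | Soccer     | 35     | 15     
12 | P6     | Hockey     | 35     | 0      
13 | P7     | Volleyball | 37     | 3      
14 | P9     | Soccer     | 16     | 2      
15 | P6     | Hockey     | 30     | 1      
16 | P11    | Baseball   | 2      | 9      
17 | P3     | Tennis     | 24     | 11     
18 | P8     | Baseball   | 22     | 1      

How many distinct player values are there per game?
SELECT game, COUNT(DISTINCT player)
FROM scores
GROUP BY game

Result:
  Baseball: 3 distinct
  Football: 2 distinct
  Hockey: 3 distinct
  Soccer: 4 distinct
  Tennis: 2 distinct
  Volleyball: 3 distinct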